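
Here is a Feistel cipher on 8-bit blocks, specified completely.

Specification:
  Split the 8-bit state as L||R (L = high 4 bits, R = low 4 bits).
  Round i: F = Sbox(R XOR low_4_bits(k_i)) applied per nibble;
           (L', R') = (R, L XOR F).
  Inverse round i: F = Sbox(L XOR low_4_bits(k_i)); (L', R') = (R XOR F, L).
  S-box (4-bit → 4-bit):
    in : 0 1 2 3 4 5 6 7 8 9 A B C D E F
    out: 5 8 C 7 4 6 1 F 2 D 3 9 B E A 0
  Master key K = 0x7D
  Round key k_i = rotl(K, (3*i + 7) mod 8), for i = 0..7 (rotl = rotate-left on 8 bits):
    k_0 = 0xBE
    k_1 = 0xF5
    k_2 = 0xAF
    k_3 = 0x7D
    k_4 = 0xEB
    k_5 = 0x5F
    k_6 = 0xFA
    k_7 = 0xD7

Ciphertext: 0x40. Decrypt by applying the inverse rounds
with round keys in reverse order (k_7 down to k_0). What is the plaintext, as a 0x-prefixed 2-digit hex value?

s_0 = ciphertext = 0x40
s_1 = InvRound(s_0, k_7) = 0x74
s_2 = InvRound(s_1, k_6) = 0xA7
s_3 = InvRound(s_2, k_5) = 0x1A
s_4 = InvRound(s_3, k_4) = 0x91
s_5 = InvRound(s_4, k_3) = 0x59
s_6 = InvRound(s_5, k_2) = 0xA5
s_7 = InvRound(s_6, k_1) = 0x5A
s_8 = InvRound(s_7, k_0) = 0x35

0x35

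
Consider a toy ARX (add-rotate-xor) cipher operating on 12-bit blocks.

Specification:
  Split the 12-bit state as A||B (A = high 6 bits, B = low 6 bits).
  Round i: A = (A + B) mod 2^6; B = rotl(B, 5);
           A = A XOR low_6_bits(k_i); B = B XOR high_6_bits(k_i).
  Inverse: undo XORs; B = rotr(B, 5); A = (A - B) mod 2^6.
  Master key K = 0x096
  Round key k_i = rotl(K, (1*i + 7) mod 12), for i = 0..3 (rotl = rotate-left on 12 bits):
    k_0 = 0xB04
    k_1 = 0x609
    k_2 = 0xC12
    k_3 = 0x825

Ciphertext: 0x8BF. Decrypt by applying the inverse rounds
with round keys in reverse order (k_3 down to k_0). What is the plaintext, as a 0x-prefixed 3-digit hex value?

s_0 = ciphertext = 0x8BF
s_1 = InvRound(s_0, k_3) = 0x27E
s_2 = InvRound(s_1, k_2) = 0xFDC
s_3 = InvRound(s_2, k_1) = 0xB88
s_4 = InvRound(s_3, k_0) = 0x849

0x849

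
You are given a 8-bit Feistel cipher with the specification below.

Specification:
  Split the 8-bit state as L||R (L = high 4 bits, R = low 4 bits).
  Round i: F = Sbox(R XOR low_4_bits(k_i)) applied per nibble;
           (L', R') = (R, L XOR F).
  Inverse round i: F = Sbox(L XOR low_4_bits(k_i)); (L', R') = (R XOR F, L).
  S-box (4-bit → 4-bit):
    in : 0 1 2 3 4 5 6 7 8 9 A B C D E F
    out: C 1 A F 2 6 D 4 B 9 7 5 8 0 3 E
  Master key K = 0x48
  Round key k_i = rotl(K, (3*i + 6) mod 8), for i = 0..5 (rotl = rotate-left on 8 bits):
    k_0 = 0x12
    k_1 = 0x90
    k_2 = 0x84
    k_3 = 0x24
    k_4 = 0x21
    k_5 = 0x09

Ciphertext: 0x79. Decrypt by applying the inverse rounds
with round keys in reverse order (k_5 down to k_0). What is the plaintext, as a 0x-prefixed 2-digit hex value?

0xB7

s_0 = ciphertext = 0x79
s_1 = InvRound(s_0, k_5) = 0xA7
s_2 = InvRound(s_1, k_4) = 0x2A
s_3 = InvRound(s_2, k_3) = 0x72
s_4 = InvRound(s_3, k_2) = 0xD7
s_5 = InvRound(s_4, k_1) = 0x7D
s_6 = InvRound(s_5, k_0) = 0xB7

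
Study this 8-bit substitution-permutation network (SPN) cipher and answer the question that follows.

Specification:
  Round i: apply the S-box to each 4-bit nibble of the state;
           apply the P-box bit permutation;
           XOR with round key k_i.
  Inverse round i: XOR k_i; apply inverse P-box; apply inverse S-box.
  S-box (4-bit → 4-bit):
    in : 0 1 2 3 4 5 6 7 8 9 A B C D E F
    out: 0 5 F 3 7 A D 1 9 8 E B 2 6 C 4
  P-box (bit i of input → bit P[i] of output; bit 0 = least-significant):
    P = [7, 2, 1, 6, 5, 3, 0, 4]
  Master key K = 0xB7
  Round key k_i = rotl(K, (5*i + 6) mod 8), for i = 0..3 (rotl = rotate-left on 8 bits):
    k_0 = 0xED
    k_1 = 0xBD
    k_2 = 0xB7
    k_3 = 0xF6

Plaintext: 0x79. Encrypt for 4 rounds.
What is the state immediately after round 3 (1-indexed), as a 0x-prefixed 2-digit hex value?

0x43

s_0 = plaintext = 0x79
s_1 = Round(s_0, k_0) = 0x8D
s_2 = Round(s_1, k_1) = 0x8B
s_3 = Round(s_2, k_2) = 0x43
s_4 = Round(s_3, k_3) = 0x5B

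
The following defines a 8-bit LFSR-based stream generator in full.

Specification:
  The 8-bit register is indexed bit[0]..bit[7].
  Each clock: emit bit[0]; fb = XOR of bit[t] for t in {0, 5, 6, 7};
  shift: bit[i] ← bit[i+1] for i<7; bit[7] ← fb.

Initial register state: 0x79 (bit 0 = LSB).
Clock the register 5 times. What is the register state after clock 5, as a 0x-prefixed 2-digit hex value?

0xEB

reg_0 = 0x79
clock 1: out=1, reg = 0xBC
clock 2: out=0, reg = 0x5E
clock 3: out=0, reg = 0xAF
clock 4: out=1, reg = 0xD7
clock 5: out=1, reg = 0xEB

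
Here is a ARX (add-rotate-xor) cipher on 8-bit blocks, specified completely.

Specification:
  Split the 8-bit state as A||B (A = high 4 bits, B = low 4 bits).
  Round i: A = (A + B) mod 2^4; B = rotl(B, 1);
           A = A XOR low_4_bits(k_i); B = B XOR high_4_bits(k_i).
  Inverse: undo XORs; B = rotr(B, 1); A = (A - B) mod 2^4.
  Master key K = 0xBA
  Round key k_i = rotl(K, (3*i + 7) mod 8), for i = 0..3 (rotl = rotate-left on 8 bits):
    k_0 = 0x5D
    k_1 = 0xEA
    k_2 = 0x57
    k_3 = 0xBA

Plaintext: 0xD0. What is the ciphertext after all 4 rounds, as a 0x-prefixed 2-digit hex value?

0xB0

s_0 = plaintext = 0xD0
s_1 = Round(s_0, k_0) = 0x05
s_2 = Round(s_1, k_1) = 0xF4
s_3 = Round(s_2, k_2) = 0x4D
s_4 = Round(s_3, k_3) = 0xB0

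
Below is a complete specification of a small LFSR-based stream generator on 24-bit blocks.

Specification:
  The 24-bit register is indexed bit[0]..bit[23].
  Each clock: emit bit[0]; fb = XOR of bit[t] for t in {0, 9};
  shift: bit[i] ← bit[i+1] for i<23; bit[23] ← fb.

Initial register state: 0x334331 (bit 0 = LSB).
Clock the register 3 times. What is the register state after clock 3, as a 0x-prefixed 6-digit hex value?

0x066866

reg_0 = 0x334331
clock 1: out=1, reg = 0x19A198
clock 2: out=0, reg = 0x0CD0CC
clock 3: out=0, reg = 0x066866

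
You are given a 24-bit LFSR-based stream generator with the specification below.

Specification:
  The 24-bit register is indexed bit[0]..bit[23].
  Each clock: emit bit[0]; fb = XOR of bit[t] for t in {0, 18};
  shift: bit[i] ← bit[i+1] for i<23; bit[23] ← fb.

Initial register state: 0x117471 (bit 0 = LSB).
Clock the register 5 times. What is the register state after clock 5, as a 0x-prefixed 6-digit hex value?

0xA88BA3

reg_0 = 0x117471
clock 1: out=1, reg = 0x88BA38
clock 2: out=0, reg = 0x445D1C
clock 3: out=0, reg = 0xA22E8E
clock 4: out=0, reg = 0x511747
clock 5: out=1, reg = 0xA88BA3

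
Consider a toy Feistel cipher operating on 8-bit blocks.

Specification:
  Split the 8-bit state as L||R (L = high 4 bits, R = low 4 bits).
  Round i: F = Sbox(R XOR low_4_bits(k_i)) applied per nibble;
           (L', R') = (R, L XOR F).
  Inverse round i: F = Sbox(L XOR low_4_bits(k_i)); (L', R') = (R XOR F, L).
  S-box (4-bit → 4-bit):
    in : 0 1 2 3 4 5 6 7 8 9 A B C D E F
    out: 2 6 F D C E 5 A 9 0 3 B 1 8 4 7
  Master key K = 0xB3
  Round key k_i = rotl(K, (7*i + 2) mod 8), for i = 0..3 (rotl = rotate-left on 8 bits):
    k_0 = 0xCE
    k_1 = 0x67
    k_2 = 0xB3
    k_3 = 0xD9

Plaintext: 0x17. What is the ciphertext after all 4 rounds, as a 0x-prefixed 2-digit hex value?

0x76

s_0 = plaintext = 0x17
s_1 = Round(s_0, k_0) = 0x71
s_2 = Round(s_1, k_1) = 0x12
s_3 = Round(s_2, k_2) = 0x27
s_4 = Round(s_3, k_3) = 0x76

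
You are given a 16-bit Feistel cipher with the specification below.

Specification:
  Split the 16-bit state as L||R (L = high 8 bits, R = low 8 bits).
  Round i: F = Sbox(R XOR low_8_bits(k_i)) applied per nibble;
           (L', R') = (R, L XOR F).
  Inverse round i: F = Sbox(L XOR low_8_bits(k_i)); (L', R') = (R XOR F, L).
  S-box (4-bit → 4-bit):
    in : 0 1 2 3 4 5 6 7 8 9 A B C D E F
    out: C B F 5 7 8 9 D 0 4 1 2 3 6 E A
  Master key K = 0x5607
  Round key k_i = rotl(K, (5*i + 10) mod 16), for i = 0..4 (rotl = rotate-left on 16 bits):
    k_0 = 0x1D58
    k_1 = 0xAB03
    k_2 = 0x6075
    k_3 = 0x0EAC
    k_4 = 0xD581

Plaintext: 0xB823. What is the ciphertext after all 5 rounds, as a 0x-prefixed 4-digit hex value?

s_0 = plaintext = 0xB823
s_1 = Round(s_0, k_0) = 0x236A
s_2 = Round(s_1, k_1) = 0x6AB7
s_3 = Round(s_2, k_2) = 0xB755
s_4 = Round(s_3, k_3) = 0x5513
s_5 = Round(s_4, k_4) = 0x131A

0x131A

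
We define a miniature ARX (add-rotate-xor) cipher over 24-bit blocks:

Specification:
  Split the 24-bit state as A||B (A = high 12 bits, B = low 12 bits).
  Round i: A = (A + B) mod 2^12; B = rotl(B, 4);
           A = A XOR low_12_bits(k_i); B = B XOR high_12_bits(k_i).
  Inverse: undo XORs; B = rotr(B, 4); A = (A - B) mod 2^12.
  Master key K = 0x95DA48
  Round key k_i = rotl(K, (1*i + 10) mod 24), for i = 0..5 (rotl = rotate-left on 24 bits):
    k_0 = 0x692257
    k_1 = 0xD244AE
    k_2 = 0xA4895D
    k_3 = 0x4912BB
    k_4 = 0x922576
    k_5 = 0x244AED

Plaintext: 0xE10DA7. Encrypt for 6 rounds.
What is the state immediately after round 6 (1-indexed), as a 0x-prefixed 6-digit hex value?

s_0 = plaintext = 0xE10DA7
s_1 = Round(s_0, k_0) = 0x9E0CEF
s_2 = Round(s_1, k_1) = 0x2613D8
s_3 = Round(s_2, k_2) = 0xF647CB
s_4 = Round(s_3, k_3) = 0x594826
s_5 = Round(s_4, k_4) = 0x8CCB4A
s_6 = Round(s_5, k_5) = 0xEFB6EF

0xEFB6EF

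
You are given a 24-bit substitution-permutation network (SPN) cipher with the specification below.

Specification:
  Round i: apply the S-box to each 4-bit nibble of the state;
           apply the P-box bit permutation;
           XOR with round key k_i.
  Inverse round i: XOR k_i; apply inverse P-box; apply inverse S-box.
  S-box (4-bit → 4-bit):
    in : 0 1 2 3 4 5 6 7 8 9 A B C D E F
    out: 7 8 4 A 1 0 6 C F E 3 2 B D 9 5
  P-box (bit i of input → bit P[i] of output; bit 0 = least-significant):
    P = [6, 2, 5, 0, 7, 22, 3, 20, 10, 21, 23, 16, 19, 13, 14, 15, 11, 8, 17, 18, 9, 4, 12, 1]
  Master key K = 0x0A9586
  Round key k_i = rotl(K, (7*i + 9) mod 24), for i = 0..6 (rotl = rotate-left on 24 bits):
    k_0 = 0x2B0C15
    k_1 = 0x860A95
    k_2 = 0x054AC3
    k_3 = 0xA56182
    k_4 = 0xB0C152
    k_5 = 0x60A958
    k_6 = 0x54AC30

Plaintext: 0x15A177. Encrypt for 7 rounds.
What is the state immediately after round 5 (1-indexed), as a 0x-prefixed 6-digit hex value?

s_0 = plaintext = 0x15A177
s_1 = Round(s_0, k_0) = 0x322C3E
s_2 = Round(s_1, k_1) = 0xF54EC6
s_3 = Round(s_2, k_2) = 0x5C5C67
s_4 = Round(s_3, k_3) = 0xC06CAB
s_5 = Round(s_4, k_4) = 0xD3AEC4
s_6 = Round(s_5, k_5) = 0x3D9E9A
s_7 = Round(s_6, k_6) = 0x03406E

0xD3AEC4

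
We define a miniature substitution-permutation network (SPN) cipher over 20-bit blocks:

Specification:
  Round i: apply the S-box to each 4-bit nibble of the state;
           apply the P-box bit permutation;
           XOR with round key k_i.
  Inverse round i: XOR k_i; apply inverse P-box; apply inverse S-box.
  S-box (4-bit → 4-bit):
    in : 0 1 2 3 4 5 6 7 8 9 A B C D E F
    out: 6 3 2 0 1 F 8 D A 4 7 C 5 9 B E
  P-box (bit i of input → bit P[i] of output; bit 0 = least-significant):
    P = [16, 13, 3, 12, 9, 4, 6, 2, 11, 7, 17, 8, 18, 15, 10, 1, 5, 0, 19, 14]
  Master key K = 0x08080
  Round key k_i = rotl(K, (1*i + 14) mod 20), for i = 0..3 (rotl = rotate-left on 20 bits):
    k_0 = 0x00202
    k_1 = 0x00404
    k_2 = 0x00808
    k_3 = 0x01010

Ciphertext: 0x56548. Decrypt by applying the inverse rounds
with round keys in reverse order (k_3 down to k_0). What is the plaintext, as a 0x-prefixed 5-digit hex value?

0x468A2

s_0 = ciphertext = 0x56548
s_1 = InvRound(s_0, k_3) = 0x6C605
s_2 = InvRound(s_1, k_2) = 0x8ACD9
s_3 = InvRound(s_2, k_1) = 0x021F0
s_4 = InvRound(s_3, k_0) = 0x468A2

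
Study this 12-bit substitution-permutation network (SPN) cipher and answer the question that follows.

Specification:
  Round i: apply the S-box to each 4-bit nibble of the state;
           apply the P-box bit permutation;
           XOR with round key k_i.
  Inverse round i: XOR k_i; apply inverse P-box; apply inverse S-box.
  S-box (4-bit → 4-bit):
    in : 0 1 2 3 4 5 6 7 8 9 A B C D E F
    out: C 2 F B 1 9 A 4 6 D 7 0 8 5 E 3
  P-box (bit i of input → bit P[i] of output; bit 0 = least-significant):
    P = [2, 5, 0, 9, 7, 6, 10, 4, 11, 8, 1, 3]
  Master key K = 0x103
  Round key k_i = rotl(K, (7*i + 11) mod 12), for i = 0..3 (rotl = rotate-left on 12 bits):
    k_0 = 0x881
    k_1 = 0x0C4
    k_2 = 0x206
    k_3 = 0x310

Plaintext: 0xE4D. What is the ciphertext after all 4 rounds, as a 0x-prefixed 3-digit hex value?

s_0 = plaintext = 0xE4D
s_1 = Round(s_0, k_0) = 0x90E
s_2 = Round(s_1, k_1) = 0xEFF
s_3 = Round(s_2, k_2) = 0x3E8
s_4 = Round(s_3, k_3) = 0xE69

0xE69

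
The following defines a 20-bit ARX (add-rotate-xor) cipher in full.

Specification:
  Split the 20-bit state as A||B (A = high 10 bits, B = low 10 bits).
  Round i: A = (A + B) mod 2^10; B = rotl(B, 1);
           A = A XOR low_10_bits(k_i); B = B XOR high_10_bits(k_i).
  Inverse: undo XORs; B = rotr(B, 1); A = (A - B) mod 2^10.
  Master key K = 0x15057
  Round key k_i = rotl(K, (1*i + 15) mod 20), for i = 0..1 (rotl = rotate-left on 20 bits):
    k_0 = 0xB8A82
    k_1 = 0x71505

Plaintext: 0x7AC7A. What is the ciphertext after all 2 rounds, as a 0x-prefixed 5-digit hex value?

s_0 = plaintext = 0x7AC7A
s_1 = Round(s_0, k_0) = 0x39E16
s_2 = Round(s_1, k_1) = 0xFE1E8

0xFE1E8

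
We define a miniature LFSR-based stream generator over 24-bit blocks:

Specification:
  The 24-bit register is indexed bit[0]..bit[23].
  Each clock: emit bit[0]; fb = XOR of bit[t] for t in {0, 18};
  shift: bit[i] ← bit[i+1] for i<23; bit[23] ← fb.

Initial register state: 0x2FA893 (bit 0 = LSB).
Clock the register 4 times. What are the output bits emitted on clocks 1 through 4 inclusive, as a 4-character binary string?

reg_0 = 0x2FA893
clock 1: out=1, reg = 0x17D449
clock 2: out=1, reg = 0x0BEA24
clock 3: out=0, reg = 0x05F512
clock 4: out=0, reg = 0x82FA89

1100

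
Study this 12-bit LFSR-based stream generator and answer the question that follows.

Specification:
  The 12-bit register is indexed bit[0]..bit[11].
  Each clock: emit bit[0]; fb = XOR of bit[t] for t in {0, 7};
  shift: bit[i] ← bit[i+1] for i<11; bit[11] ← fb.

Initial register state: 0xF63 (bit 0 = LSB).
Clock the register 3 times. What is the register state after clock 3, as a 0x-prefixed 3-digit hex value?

0xBEC

reg_0 = 0xF63
clock 1: out=1, reg = 0xFB1
clock 2: out=1, reg = 0x7D8
clock 3: out=0, reg = 0xBEC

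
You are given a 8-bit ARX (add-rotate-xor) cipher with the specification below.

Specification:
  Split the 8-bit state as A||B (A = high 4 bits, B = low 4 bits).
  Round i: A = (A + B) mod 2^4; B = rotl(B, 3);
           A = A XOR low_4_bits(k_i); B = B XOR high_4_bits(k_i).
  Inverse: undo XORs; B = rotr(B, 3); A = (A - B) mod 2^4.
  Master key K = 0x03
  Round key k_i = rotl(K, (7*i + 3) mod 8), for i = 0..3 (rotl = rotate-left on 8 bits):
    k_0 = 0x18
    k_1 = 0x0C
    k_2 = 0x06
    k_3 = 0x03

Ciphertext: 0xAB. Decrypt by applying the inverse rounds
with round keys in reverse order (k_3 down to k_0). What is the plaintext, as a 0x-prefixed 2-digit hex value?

0xC9

s_0 = ciphertext = 0xAB
s_1 = InvRound(s_0, k_3) = 0x27
s_2 = InvRound(s_1, k_2) = 0x6E
s_3 = InvRound(s_2, k_1) = 0xDD
s_4 = InvRound(s_3, k_0) = 0xC9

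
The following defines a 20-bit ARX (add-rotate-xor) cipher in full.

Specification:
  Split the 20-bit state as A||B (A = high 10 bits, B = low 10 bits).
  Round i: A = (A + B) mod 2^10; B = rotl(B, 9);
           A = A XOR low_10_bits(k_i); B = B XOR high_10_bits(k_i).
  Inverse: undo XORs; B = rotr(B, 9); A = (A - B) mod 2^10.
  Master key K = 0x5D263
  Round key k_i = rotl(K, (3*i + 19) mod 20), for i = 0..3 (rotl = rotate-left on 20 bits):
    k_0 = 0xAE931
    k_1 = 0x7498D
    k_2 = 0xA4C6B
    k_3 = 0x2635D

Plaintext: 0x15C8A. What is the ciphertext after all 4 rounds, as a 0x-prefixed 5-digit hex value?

0x8527A

s_0 = plaintext = 0x15C8A
s_1 = Round(s_0, k_0) = 0x742FF
s_2 = Round(s_1, k_1) = 0x50AAD
s_3 = Round(s_2, k_2) = 0xE11C5
s_4 = Round(s_3, k_3) = 0x8527A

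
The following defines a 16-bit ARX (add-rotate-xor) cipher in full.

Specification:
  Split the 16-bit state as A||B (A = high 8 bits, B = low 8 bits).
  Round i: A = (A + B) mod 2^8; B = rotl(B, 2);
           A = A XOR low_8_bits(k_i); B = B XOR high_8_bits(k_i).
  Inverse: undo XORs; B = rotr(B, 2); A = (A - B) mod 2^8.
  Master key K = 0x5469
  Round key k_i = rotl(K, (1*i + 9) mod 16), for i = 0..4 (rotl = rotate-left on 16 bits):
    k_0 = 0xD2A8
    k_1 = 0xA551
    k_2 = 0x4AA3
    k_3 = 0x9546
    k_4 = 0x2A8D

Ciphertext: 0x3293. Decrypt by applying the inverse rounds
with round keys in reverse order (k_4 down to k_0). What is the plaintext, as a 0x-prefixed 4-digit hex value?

0xD63C

s_0 = ciphertext = 0x3293
s_1 = InvRound(s_0, k_4) = 0x516E
s_2 = InvRound(s_1, k_3) = 0x19FE
s_3 = InvRound(s_2, k_2) = 0x8D2D
s_4 = InvRound(s_3, k_1) = 0xBA22
s_5 = InvRound(s_4, k_0) = 0xD63C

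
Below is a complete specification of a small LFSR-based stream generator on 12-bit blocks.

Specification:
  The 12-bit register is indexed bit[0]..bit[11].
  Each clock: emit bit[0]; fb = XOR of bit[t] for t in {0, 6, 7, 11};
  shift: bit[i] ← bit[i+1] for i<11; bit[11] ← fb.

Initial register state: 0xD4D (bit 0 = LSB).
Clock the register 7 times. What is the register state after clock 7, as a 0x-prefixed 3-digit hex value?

0x03A

reg_0 = 0xD4D
clock 1: out=1, reg = 0xEA6
clock 2: out=0, reg = 0x753
clock 3: out=1, reg = 0x3A9
clock 4: out=1, reg = 0x1D4
clock 5: out=0, reg = 0x0EA
clock 6: out=0, reg = 0x075
clock 7: out=1, reg = 0x03A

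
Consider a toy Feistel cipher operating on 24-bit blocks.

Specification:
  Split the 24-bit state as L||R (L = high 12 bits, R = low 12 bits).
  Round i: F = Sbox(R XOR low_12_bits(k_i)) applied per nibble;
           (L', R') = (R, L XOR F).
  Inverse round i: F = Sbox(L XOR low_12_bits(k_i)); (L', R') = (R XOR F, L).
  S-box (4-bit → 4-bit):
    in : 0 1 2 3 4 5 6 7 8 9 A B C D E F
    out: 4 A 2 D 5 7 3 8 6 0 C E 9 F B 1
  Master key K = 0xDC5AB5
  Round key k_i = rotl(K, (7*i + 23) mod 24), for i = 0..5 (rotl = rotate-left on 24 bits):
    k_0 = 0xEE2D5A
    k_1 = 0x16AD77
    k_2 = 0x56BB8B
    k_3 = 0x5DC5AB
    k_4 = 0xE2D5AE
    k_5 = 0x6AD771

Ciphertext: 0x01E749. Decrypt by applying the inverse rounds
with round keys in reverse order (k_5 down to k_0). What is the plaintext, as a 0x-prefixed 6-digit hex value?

0x165A50

s_0 = ciphertext = 0x01E749
s_1 = InvRound(s_0, k_5) = 0xF7801E
s_2 = InvRound(s_1, k_4) = 0xCEDF78
s_3 = InvRound(s_2, k_3) = 0xF2BCED
s_4 = InvRound(s_3, k_2) = 0x929F2B
s_5 = InvRound(s_4, k_1) = 0xA50929
s_6 = InvRound(s_5, k_0) = 0x165A50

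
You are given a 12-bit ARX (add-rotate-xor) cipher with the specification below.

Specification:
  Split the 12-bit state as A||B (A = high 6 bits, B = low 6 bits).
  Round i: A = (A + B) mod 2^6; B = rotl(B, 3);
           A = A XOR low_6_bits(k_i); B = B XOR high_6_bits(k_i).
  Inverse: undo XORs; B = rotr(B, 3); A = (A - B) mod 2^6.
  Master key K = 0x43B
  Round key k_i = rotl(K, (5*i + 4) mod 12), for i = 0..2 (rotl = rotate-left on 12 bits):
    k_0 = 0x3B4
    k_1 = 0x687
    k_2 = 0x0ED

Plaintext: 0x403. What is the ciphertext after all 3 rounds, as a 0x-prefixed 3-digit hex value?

s_0 = plaintext = 0x403
s_1 = Round(s_0, k_0) = 0x9D6
s_2 = Round(s_1, k_1) = 0xEA8
s_3 = Round(s_2, k_2) = 0x3C6

0x3C6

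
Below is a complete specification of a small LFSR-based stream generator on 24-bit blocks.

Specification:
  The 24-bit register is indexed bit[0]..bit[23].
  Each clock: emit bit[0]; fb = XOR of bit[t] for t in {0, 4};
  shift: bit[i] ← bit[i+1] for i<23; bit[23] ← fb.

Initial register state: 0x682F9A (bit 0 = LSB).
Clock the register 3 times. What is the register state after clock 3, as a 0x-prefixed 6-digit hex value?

0x6D05F3

reg_0 = 0x682F9A
clock 1: out=0, reg = 0xB417CD
clock 2: out=1, reg = 0xDA0BE6
clock 3: out=0, reg = 0x6D05F3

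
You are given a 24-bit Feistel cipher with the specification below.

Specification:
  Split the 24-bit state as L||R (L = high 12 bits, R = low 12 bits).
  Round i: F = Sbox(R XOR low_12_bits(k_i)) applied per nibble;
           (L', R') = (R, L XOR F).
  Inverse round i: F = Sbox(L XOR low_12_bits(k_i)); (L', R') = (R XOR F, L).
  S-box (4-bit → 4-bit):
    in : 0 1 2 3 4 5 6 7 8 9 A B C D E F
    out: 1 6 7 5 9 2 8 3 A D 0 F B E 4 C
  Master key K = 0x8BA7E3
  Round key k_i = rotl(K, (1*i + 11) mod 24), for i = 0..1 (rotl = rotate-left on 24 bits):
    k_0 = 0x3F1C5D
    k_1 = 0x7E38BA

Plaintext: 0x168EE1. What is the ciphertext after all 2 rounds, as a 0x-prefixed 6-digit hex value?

0x693A9C

s_0 = plaintext = 0x168EE1
s_1 = Round(s_0, k_0) = 0xEE1693
s_2 = Round(s_1, k_1) = 0x693A9C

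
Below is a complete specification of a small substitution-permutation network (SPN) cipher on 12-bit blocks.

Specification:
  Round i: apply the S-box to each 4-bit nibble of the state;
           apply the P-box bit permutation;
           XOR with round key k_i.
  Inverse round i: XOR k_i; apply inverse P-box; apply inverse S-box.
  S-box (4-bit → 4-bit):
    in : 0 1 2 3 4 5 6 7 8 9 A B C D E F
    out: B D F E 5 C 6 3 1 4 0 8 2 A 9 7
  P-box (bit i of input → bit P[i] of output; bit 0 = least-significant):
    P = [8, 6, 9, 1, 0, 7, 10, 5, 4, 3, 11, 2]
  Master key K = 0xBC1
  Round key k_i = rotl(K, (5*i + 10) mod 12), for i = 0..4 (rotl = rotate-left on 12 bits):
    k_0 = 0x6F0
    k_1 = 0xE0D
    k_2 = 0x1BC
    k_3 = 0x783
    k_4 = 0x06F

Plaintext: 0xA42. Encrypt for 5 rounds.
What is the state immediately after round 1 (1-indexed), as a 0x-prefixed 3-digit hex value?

0x1B3

s_0 = plaintext = 0xA42
s_1 = Round(s_0, k_0) = 0x1B3
s_2 = Round(s_1, k_1) = 0x47B
s_3 = Round(s_2, k_2) = 0x92F
s_4 = Round(s_3, k_3) = 0x862
s_5 = Round(s_4, k_4) = 0x7BD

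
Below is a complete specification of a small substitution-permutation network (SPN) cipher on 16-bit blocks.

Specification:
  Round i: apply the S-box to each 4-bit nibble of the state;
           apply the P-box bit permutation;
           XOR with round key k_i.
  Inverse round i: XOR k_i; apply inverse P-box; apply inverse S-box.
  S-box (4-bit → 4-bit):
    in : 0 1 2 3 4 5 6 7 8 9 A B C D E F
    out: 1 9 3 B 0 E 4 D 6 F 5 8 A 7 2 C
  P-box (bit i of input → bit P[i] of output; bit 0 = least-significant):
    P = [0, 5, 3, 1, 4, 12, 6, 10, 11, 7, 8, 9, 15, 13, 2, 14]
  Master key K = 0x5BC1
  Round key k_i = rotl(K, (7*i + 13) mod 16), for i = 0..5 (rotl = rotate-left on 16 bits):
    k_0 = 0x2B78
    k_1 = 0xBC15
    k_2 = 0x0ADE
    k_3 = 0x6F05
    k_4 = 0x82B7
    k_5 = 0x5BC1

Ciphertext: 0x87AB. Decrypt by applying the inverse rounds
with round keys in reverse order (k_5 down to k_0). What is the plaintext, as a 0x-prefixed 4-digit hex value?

s_0 = ciphertext = 0x87AB
s_1 = InvRound(s_0, k_5) = 0x1055
s_2 = InvRound(s_1, k_4) = 0x0C8C
s_3 = InvRound(s_2, k_3) = 0xC54A
s_4 = InvRound(s_3, k_2) = 0x7914
s_5 = InvRound(s_4, k_1) = 0x16B0
s_6 = InvRound(s_5, k_0) = 0xED56

0xED56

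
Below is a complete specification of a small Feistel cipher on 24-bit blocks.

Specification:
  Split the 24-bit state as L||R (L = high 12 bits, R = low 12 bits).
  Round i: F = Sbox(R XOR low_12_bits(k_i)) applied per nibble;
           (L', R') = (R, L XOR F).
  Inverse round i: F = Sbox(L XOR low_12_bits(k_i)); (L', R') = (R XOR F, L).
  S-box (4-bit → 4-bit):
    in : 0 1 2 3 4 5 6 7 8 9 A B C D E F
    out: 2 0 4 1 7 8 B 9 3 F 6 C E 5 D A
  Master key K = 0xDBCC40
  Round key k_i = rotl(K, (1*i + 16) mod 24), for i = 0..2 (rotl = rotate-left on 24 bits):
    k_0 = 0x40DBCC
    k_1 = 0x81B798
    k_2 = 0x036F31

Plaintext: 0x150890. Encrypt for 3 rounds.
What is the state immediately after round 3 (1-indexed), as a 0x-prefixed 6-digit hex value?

s_0 = plaintext = 0x150890
s_1 = Round(s_0, k_0) = 0x8900DE
s_2 = Round(s_1, k_1) = 0x0DE1EB
s_3 = Round(s_2, k_2) = 0x1EBD88

0x1EBD88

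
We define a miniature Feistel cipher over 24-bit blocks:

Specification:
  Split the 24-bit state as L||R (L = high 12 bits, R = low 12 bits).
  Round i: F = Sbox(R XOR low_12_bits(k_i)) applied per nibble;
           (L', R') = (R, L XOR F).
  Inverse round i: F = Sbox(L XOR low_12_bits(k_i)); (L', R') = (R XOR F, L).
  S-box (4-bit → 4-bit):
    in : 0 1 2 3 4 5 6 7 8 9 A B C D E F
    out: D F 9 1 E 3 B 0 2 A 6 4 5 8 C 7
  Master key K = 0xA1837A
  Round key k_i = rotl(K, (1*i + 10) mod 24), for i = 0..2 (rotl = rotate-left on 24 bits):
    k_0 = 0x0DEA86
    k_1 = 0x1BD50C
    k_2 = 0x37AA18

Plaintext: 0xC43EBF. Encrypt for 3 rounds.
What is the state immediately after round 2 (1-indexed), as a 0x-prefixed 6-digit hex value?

0x259E8C

s_0 = plaintext = 0xC43EBF
s_1 = Round(s_0, k_0) = 0xEBF259
s_2 = Round(s_1, k_1) = 0x259E8C
s_3 = Round(s_2, k_2) = 0xE8CCF7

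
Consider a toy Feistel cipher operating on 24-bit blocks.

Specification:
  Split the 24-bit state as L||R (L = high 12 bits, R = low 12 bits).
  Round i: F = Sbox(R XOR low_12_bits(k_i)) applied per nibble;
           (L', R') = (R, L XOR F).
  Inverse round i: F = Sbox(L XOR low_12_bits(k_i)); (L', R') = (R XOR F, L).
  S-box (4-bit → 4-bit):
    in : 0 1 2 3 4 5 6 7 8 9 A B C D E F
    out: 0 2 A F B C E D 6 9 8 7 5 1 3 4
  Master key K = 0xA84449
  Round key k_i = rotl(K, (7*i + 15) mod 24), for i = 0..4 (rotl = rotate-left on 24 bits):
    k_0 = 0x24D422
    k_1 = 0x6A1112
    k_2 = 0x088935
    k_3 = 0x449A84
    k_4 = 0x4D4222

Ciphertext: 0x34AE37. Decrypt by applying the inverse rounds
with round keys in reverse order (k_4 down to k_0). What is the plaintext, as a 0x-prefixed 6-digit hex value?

0xABC3F3

s_0 = ciphertext = 0x34AE37
s_1 = InvRound(s_0, k_4) = 0xCD134A
s_2 = InvRound(s_1, k_3) = 0xD86CD1
s_3 = InvRound(s_2, k_2) = 0x7AED86
s_4 = InvRound(s_3, k_1) = 0x3F37AE
s_5 = InvRound(s_4, k_0) = 0xABC3F3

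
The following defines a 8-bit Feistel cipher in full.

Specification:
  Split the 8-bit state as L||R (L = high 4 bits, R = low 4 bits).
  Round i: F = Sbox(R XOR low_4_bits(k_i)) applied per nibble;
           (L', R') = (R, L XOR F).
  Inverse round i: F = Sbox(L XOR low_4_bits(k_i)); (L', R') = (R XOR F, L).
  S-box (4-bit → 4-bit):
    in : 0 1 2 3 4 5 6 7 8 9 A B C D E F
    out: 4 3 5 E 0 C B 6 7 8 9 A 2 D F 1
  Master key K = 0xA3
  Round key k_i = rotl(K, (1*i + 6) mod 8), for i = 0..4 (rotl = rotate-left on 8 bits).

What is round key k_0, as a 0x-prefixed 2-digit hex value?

0xE8

K = 0xA3
k_0 = rotl(K, (1*0+6) mod 8) = rotl(K, 6) = 0xE8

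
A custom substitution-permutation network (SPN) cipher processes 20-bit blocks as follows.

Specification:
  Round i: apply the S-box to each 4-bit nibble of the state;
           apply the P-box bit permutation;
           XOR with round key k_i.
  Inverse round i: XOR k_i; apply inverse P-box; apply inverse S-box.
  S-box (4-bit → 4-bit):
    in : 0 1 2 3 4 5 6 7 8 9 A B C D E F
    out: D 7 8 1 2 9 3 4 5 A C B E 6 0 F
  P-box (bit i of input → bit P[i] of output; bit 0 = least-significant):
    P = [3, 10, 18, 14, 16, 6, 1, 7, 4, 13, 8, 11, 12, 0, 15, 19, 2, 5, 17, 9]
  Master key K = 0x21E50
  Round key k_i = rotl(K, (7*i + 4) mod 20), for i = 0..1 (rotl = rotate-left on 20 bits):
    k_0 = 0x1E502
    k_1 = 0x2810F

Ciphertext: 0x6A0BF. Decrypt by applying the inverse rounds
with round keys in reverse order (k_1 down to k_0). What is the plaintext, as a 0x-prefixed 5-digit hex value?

0x64E3D

s_0 = ciphertext = 0x6A0BF
s_1 = InvRound(s_0, k_1) = 0x4E127
s_2 = InvRound(s_1, k_0) = 0x64E3D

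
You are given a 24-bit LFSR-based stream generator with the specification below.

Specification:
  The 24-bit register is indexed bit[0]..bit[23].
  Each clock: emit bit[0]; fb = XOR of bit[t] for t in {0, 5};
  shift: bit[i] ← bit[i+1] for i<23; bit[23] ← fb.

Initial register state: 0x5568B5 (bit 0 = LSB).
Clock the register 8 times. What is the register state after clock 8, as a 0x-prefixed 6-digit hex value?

reg_0 = 0x5568B5
clock 1: out=1, reg = 0x2AB45A
clock 2: out=0, reg = 0x155A2D
clock 3: out=1, reg = 0x0AAD16
clock 4: out=0, reg = 0x05568B
clock 5: out=1, reg = 0x82AB45
clock 6: out=1, reg = 0xC155A2
clock 7: out=0, reg = 0xE0AAD1
clock 8: out=1, reg = 0xF05568

0xF05568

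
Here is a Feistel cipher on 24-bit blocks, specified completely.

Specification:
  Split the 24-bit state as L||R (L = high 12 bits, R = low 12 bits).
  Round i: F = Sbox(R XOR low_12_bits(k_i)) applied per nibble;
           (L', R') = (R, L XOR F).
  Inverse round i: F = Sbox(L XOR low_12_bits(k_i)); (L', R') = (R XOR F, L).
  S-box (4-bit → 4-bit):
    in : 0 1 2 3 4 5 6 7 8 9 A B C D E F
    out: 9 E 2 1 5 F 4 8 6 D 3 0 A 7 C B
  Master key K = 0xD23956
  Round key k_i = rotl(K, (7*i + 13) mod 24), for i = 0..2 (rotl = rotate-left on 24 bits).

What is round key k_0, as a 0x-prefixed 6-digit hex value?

0x2ADA47

K = 0xD23956
k_0 = rotl(K, (7*0+13) mod 24) = rotl(K, 13) = 0x2ADA47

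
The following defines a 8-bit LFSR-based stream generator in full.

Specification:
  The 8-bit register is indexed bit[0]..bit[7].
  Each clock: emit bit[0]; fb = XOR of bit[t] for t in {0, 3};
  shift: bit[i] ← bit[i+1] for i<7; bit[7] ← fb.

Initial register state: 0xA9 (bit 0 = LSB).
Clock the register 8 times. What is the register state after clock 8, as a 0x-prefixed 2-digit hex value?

0x3C

reg_0 = 0xA9
clock 1: out=1, reg = 0x54
clock 2: out=0, reg = 0x2A
clock 3: out=0, reg = 0x95
clock 4: out=1, reg = 0xCA
clock 5: out=0, reg = 0xE5
clock 6: out=1, reg = 0xF2
clock 7: out=0, reg = 0x79
clock 8: out=1, reg = 0x3C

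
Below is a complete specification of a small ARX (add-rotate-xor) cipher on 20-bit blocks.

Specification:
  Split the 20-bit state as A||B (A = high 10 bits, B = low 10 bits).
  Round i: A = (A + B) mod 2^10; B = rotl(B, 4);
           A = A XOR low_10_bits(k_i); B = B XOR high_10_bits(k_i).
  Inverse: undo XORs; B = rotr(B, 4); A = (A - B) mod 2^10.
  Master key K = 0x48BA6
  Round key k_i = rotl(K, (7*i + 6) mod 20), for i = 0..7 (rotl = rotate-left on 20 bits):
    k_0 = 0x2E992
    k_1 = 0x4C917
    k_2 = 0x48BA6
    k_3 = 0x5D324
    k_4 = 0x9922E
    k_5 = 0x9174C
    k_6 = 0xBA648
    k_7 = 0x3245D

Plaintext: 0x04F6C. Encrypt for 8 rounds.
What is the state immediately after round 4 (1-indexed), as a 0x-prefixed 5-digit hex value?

s_0 = plaintext = 0x04F6C
s_1 = Round(s_0, k_0) = 0xBB677
s_2 = Round(s_1, k_1) = 0x1CE4B
s_3 = Round(s_2, k_2) = 0x4619B
s_4 = Round(s_3, k_3) = 0x65CC2
s_5 = Round(s_4, k_4) = 0x1DE47
s_6 = Round(s_5, k_5) = 0x7CA3C
s_7 = Round(s_6, k_6) = 0x99921
s_8 = Round(s_7, k_7) = 0xF6ADD

0x65CC2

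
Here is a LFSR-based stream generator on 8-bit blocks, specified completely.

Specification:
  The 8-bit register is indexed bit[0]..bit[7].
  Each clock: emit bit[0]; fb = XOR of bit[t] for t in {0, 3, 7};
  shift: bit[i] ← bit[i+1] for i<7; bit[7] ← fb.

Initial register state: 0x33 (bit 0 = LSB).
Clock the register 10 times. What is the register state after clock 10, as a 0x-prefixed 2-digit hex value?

reg_0 = 0x33
clock 1: out=1, reg = 0x99
clock 2: out=1, reg = 0xCC
clock 3: out=0, reg = 0x66
clock 4: out=0, reg = 0x33
clock 5: out=1, reg = 0x99
clock 6: out=1, reg = 0xCC
clock 7: out=0, reg = 0x66
clock 8: out=0, reg = 0x33
clock 9: out=1, reg = 0x99
clock 10: out=1, reg = 0xCC

0xCC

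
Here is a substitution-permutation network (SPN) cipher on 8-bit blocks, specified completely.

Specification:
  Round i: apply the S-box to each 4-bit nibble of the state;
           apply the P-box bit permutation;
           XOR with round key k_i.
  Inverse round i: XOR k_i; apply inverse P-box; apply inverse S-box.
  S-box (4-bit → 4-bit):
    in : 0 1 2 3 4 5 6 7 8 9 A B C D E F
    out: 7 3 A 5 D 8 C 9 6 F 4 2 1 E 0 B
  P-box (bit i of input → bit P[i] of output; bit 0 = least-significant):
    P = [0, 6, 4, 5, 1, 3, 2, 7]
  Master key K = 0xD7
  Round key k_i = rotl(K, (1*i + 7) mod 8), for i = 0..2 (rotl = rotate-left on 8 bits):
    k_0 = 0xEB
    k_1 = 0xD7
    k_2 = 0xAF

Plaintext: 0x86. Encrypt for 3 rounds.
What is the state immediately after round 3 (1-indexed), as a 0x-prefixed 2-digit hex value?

0x3D

s_0 = plaintext = 0x86
s_1 = Round(s_0, k_0) = 0xD7
s_2 = Round(s_1, k_1) = 0x7A
s_3 = Round(s_2, k_2) = 0x3D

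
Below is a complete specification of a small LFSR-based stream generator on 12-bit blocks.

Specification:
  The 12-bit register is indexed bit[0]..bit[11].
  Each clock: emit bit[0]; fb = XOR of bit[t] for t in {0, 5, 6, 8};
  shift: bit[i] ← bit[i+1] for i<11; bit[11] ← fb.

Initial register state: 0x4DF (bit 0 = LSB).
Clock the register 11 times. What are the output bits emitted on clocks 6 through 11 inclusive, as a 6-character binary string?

011001

reg_0 = 0x4DF
clock 1: out=1, reg = 0x26F
clock 2: out=1, reg = 0x937
clock 3: out=1, reg = 0xC9B
clock 4: out=1, reg = 0xE4D
clock 5: out=1, reg = 0x726
clock 6: out=0, reg = 0x393
clock 7: out=1, reg = 0x1C9
clock 8: out=1, reg = 0x8E4
clock 9: out=0, reg = 0x472
clock 10: out=0, reg = 0x239
clock 11: out=1, reg = 0x11C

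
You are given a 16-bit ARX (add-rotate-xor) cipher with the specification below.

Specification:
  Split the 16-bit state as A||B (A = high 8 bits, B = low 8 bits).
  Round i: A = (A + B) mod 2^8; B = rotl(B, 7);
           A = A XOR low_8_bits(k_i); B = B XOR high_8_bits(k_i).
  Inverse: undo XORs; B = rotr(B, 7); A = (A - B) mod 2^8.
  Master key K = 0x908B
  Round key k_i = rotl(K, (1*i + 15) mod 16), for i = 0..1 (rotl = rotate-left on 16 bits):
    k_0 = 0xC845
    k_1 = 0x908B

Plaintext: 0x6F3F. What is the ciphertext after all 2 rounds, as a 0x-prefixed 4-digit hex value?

0xC93B

s_0 = plaintext = 0x6F3F
s_1 = Round(s_0, k_0) = 0xEB57
s_2 = Round(s_1, k_1) = 0xC93B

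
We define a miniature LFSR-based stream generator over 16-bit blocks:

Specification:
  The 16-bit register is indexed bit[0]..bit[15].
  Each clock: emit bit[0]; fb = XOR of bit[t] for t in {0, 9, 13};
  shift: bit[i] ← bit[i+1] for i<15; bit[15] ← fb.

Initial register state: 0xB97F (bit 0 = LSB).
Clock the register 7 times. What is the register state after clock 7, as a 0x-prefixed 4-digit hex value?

reg_0 = 0xB97F
clock 1: out=1, reg = 0x5CBF
clock 2: out=1, reg = 0xAE5F
clock 3: out=1, reg = 0xD72F
clock 4: out=1, reg = 0x6B97
clock 5: out=1, reg = 0xB5CB
clock 6: out=1, reg = 0x5AE5
clock 7: out=1, reg = 0x2D72

0x2D72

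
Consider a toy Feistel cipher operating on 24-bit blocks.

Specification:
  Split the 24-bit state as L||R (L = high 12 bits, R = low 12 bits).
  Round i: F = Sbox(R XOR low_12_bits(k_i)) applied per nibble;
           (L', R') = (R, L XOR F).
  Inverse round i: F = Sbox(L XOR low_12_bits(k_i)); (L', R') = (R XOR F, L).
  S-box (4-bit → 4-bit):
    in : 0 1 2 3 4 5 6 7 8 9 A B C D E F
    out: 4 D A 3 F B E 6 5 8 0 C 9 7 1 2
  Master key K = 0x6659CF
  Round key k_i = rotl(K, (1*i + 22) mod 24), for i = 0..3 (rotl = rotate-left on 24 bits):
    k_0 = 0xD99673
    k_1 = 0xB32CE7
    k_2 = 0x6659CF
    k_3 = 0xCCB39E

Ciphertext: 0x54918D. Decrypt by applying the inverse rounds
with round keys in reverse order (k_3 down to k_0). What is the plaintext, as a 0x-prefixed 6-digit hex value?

s_0 = ciphertext = 0x54918D
s_1 = InvRound(s_0, k_3) = 0xFFB549
s_2 = InvRound(s_1, k_2) = 0xB76FFB
s_3 = InvRound(s_2, k_1) = 0x976B76
s_4 = InvRound(s_3, k_0) = 0x93D976

0x93D976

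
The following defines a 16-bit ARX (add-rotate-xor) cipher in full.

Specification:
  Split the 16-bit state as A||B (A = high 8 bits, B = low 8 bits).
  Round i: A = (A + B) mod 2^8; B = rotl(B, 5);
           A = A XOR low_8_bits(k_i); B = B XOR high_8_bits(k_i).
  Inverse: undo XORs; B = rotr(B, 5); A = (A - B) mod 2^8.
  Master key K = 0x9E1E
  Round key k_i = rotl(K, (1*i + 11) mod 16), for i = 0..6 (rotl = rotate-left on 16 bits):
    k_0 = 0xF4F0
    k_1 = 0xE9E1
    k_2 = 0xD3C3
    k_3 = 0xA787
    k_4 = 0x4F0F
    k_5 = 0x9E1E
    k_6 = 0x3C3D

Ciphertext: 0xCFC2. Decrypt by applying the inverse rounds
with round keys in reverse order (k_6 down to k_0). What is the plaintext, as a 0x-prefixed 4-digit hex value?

s_0 = ciphertext = 0xCFC2
s_1 = InvRound(s_0, k_6) = 0xFBF7
s_2 = InvRound(s_1, k_5) = 0x9A4B
s_3 = InvRound(s_2, k_4) = 0x7520
s_4 = InvRound(s_3, k_3) = 0xB63C
s_5 = InvRound(s_4, k_2) = 0xF67F
s_6 = InvRound(s_5, k_1) = 0x63B4
s_7 = InvRound(s_6, k_0) = 0x9102

0x9102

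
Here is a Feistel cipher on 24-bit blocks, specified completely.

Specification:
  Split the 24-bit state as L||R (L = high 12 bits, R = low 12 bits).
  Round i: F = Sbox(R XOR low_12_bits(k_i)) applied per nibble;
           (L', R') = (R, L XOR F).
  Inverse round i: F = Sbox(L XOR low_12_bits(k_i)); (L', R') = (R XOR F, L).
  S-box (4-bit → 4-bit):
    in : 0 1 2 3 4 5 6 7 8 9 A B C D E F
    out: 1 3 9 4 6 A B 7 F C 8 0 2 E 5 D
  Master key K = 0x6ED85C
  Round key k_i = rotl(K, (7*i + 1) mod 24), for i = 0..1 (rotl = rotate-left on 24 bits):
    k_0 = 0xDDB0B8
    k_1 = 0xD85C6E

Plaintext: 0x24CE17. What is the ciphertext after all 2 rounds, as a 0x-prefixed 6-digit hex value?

s_0 = plaintext = 0x24CE17
s_1 = Round(s_0, k_0) = 0xE177C1
s_2 = Round(s_1, k_1) = 0x7C1E9A

0x7C1E9A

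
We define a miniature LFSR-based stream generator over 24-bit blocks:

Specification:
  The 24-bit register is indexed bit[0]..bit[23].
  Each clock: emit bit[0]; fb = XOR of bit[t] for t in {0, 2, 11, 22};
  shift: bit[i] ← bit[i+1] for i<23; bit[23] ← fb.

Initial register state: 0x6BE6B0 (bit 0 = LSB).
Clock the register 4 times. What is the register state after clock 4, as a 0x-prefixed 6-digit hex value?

0x56BE6B

reg_0 = 0x6BE6B0
clock 1: out=0, reg = 0xB5F358
clock 2: out=0, reg = 0x5AF9AC
clock 3: out=0, reg = 0xAD7CD6
clock 4: out=0, reg = 0x56BE6B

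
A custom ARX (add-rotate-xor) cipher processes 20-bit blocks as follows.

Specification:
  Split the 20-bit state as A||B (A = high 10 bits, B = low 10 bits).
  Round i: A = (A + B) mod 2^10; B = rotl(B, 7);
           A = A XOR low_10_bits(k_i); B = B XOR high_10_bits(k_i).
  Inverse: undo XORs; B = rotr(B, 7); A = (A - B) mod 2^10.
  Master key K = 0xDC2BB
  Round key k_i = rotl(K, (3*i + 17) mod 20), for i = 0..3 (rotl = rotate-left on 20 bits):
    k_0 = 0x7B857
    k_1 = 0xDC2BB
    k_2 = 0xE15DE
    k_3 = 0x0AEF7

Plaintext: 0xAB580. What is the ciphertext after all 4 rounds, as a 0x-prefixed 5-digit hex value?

0x02E6A

s_0 = plaintext = 0xAB580
s_1 = Round(s_0, k_0) = 0x1E9DE
s_2 = Round(s_1, k_1) = 0x38C4B
s_3 = Round(s_2, k_2) = 0x3C20C
s_4 = Round(s_3, k_3) = 0x02E6A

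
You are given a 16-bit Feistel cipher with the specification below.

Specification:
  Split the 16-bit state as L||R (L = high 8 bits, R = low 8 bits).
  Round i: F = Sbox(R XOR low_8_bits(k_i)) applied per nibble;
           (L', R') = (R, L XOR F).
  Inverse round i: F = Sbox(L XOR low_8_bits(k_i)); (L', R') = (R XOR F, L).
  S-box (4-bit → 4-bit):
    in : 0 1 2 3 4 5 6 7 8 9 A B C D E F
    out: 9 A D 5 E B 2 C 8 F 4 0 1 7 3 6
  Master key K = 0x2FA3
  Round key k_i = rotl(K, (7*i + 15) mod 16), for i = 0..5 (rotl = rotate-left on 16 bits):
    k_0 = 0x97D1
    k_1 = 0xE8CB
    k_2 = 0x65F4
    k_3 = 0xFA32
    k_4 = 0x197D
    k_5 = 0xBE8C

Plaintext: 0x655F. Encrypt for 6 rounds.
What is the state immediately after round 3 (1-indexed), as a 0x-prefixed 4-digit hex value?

s_0 = plaintext = 0x655F
s_1 = Round(s_0, k_0) = 0x5FE6
s_2 = Round(s_1, k_1) = 0xE688
s_3 = Round(s_2, k_2) = 0x8827
s_4 = Round(s_3, k_3) = 0x2723
s_5 = Round(s_4, k_4) = 0x2394
s_6 = Round(s_5, k_5) = 0x948B

0x8827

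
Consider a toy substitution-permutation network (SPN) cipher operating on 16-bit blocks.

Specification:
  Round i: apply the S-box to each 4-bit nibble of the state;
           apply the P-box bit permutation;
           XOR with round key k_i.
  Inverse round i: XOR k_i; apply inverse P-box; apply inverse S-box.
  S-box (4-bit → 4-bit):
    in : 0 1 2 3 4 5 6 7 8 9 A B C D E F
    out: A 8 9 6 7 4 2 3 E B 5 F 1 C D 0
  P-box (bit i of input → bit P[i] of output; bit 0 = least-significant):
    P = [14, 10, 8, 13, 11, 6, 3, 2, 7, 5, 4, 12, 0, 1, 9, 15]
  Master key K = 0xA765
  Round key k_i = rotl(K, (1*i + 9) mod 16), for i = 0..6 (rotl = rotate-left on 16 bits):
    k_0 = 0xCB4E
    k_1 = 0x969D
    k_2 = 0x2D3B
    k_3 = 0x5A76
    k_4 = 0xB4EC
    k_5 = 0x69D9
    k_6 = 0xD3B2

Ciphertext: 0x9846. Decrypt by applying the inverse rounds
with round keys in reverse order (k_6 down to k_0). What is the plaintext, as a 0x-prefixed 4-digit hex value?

0x5D92

s_0 = ciphertext = 0x9846
s_1 = InvRound(s_0, k_6) = 0x549A
s_2 = InvRound(s_1, k_5) = 0x7178
s_3 = InvRound(s_2, k_4) = 0x1A14
s_4 = InvRound(s_3, k_3) = 0x666C
s_5 = InvRound(s_4, k_2) = 0x459A
s_6 = InvRound(s_5, k_1) = 0xB11A
s_7 = InvRound(s_6, k_0) = 0x5D92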